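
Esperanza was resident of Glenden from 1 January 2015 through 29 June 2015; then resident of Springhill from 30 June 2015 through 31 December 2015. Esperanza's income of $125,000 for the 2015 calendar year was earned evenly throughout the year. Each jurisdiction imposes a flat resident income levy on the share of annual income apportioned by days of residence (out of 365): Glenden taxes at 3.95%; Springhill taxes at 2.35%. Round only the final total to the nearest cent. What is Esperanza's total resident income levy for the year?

$3,923.80

Glenden, 1 January – 29 June 2015: 180 days → $125,000 × 3.95% × 180/365 = $2,434.9315
Springhill, 30 June – 31 December 2015: 185 days → $125,000 × 2.35% × 185/365 = $1,488.8699
Total = $3,923.8014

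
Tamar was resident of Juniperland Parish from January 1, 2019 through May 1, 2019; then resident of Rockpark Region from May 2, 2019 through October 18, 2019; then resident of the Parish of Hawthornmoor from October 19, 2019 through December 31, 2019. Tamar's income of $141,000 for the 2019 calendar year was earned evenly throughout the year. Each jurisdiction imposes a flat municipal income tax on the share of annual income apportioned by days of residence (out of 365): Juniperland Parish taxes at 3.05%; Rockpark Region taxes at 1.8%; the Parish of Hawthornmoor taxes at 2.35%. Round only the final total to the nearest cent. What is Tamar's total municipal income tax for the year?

$3,279.51

Juniperland Parish, January 1 – May 1, 2019: 121 days → $141,000 × 3.05% × 121/365 = $1,425.6452
Rockpark Region, May 2 – October 18, 2019: 170 days → $141,000 × 1.8% × 170/365 = $1,182.0822
The Parish of Hawthornmoor, October 19 – December 31, 2019: 74 days → $141,000 × 2.35% × 74/365 = $671.7781
Total = $3,279.5055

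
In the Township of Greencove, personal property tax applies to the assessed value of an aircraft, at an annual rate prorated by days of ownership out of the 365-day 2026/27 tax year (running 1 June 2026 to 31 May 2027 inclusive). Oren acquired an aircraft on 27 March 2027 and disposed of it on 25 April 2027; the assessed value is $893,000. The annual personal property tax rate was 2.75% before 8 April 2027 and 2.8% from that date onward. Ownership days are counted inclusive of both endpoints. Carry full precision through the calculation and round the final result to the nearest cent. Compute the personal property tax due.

27 March – 7 April 2027: 12 days at 2.75% → $893,000 × 2.75% × 12/365 = $807.3699
8 April – 25 April 2027: 18 days at 2.8% → $893,000 × 2.8% × 18/365 = $1,233.0740
Total = $2,040.4438

$2,040.44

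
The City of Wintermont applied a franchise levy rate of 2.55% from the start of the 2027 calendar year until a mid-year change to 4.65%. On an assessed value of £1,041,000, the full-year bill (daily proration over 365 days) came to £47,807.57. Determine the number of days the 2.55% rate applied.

10 days

Let d = days at the first rate; then 365 − d days at the second rate.
£1,041,000 × [2.55%·d + 4.65%·(365−d)] / 365 = £47,807.57
Solving gives d = 10, so the new rate took effect on 11 January 2027.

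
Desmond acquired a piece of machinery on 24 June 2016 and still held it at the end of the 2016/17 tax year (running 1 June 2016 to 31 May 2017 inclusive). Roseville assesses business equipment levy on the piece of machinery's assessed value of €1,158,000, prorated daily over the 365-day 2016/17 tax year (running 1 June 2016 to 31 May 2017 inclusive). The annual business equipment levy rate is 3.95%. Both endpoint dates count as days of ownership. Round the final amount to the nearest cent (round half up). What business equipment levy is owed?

Days held (24 June 2016 – 31 May 2017): 342 out of 365
Tax = €1,158,000 × 3.95% × 342/365 = €42,858.6904

€42,858.69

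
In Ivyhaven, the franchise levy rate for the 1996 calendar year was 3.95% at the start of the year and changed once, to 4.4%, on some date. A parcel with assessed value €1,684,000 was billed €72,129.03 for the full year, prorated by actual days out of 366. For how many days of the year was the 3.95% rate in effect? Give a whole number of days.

95 days

Let d = days at the first rate; then 366 − d days at the second rate.
€1,684,000 × [3.95%·d + 4.4%·(366−d)] / 366 = €72,129.03
Solving gives d = 95, so the new rate took effect on April 5, 1996.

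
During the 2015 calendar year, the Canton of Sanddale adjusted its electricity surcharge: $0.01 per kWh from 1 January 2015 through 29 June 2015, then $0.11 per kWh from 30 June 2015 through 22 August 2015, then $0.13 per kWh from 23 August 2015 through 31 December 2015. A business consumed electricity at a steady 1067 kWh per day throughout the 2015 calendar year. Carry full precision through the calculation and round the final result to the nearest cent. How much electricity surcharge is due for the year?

1 January – 29 June 2015: 180 days × 1067 kWh/day = 192,060 kWh at $0.01/kWh → $1,920.60
30 June – 22 August 2015: 54 days × 1067 kWh/day = 57,618 kWh at $0.11/kWh → $6,337.98
23 August – 31 December 2015: 131 days × 1067 kWh/day = 139,777 kWh at $0.13/kWh → $18,171.01

$26,429.59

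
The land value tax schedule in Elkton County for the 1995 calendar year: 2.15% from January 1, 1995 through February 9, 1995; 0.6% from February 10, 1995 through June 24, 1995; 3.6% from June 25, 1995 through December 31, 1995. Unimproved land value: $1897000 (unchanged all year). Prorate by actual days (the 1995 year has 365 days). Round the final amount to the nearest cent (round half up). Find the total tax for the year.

January 1 – February 9, 1995: 40 days at 2.15% → $1897000 × 2.15% × 40/365 = $4469.6438
February 10 – June 24, 1995: 135 days at 0.6% → $1897000 × 0.6% × 135/365 = $4209.7808
June 25 – December 31, 1995: 190 days at 3.6% → $1897000 × 3.6% × 190/365 = $35549.2603
Total = $44228.6849

$44228.68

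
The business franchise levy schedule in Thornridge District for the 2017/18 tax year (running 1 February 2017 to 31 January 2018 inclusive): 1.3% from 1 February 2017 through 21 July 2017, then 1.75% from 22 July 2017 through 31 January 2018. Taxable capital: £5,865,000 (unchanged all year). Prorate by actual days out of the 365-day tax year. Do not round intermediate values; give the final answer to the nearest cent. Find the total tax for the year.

£90,272.79

1 February – 21 July 2017: 171 days at 1.3% → £5,865,000 × 1.3% × 171/365 = £35,720.2603
22 July 2017 – 31 January 2018: 194 days at 1.75% → £5,865,000 × 1.75% × 194/365 = £54,552.5342
Total = £90,272.7945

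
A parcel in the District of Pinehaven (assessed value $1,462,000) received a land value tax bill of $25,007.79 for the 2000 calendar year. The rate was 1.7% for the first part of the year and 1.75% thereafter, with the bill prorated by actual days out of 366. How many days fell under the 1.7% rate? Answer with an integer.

289 days

Let d = days at the first rate; then 366 − d days at the second rate.
$1,462,000 × [1.7%·d + 1.75%·(366−d)] / 366 = $25,007.79
Solving gives d = 289, so the new rate took effect on 16 Oct 2000.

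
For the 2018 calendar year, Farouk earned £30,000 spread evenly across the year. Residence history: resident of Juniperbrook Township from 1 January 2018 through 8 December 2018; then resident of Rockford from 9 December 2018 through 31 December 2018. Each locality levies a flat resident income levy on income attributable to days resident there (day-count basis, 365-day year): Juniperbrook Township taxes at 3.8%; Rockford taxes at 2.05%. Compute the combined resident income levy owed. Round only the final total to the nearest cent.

£1,106.92

Juniperbrook Township, 1 January – 8 December 2018: 342 days → £30,000 × 3.8% × 342/365 = £1,068.1644
Rockford, 9 December – 31 December 2018: 23 days → £30,000 × 2.05% × 23/365 = £38.7534
Total = £1,106.9178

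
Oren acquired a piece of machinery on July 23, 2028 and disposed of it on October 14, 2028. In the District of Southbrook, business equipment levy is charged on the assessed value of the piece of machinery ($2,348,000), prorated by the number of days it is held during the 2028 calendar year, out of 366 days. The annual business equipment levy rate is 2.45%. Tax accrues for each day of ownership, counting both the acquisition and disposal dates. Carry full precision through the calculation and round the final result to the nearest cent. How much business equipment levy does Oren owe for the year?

Days held (July 23 – October 14, 2028): 84 out of 366
Tax = $2,348,000 × 2.45% × 84/366 = $13,202.6885

$13,202.69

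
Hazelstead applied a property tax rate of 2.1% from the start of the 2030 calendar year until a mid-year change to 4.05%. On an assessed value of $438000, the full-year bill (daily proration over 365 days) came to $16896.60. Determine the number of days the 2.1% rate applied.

36 days

Let d = days at the first rate; then 365 − d days at the second rate.
$438000 × [2.1%·d + 4.05%·(365−d)] / 365 = $16896.60
Solving gives d = 36, so the new rate took effect on 6 February 2030.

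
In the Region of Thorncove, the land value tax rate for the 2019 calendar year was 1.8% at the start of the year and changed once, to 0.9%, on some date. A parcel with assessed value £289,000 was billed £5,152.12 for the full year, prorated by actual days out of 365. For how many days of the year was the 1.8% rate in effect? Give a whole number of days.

Let d = days at the first rate; then 365 − d days at the second rate.
£289,000 × [1.8%·d + 0.9%·(365−d)] / 365 = £5,152.12
Solving gives d = 358, so the new rate took effect on December 25, 2019.

358 days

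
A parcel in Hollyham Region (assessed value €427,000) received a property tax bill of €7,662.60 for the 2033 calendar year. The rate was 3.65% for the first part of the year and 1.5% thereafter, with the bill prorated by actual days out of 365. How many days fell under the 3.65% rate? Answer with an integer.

Let d = days at the first rate; then 365 − d days at the second rate.
€427,000 × [3.65%·d + 1.5%·(365−d)] / 365 = €7,662.60
Solving gives d = 50, so the new rate took effect on February 20, 2033.

50 days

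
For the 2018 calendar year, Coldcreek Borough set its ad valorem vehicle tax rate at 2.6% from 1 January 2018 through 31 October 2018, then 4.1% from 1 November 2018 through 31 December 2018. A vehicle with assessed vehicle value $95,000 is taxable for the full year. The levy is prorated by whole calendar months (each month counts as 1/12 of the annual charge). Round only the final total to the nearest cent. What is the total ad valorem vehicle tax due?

$2,707.50

1 January – 31 October 2018: 10 months at 2.6% → $95,000 × 2.6% × 10/12 = $2,058.3333
1 November – 31 December 2018: 2 months at 4.1% → $95,000 × 4.1% × 2/12 = $649.1667
Total = $2,707.5000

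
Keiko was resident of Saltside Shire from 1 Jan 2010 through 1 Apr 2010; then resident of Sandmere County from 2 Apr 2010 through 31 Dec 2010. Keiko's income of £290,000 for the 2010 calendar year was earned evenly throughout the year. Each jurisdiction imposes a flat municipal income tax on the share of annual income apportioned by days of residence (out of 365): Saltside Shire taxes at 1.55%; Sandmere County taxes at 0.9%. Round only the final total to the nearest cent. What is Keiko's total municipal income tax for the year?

Saltside Shire, 1 Jan – 1 Apr 2010: 91 days → £290,000 × 1.55% × 91/365 = £1,120.6712
Sandmere County, 2 Apr – 31 Dec 2010: 274 days → £290,000 × 0.9% × 274/365 = £1,959.2877
Total = £3,079.9589

£3,079.96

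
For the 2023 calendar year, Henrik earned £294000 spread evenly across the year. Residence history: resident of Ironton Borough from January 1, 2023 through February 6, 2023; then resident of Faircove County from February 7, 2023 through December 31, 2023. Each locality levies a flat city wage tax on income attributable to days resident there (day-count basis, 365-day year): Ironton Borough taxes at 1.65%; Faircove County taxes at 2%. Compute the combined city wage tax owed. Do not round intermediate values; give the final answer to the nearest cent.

Ironton Borough, January 1 – February 6, 2023: 37 days → £294000 × 1.65% × 37/365 = £491.7452
Faircove County, February 7 – December 31, 2023: 328 days → £294000 × 2% × 328/365 = £5283.9452
Total = £5775.6904

£5775.69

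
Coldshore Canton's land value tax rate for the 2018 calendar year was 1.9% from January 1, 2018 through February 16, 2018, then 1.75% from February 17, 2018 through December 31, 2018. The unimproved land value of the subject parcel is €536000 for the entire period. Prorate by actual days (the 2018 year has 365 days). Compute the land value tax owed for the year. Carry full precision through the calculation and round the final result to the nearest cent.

January 1 – February 16, 2018: 47 days at 1.9% → €536000 × 1.9% × 47/365 = €1311.3644
February 17 – December 31, 2018: 318 days at 1.75% → €536000 × 1.75% × 318/365 = €8172.1644
Total = €9483.5288

€9483.53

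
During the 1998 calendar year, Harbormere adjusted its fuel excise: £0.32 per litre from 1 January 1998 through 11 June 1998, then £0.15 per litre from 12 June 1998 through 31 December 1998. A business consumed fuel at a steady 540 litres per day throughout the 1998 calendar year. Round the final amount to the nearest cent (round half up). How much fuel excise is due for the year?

1 January – 11 June 1998: 162 days × 540 litres/day = 87,480 litres at £0.32/litre → £27993.60
12 June – 31 December 1998: 203 days × 540 litres/day = 109,620 litres at £0.15/litre → £16443.00

£44436.60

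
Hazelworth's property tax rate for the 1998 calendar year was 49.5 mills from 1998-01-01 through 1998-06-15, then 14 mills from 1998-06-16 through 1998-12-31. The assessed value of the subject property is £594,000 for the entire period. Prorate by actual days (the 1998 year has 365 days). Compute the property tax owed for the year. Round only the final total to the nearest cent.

£17,906.25

1998-01-01 to 1998-06-15: 166 days at 49.5 mills → £594,000 × 4.95% × 166/365 = £13,372.3233
1998-06-16 to 1998-12-31: 199 days at 14 mills → £594,000 × 1.4% × 199/365 = £4,533.9288
Total = £17,906.2521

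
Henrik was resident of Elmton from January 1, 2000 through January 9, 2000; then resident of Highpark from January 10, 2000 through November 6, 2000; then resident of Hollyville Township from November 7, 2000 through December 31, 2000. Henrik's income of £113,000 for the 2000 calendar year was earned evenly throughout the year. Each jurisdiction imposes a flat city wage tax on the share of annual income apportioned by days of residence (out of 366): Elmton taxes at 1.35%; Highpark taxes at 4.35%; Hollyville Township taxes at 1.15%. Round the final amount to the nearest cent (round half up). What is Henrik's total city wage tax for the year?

Elmton, January 1 – January 9, 2000: 9 days → £113,000 × 1.35% × 9/366 = £37.5123
Highpark, January 10 – November 6, 2000: 302 days → £113,000 × 4.35% × 302/366 = £4,055.9590
Hollyville Township, November 7 – December 31, 2000: 55 days → £113,000 × 1.15% × 55/366 = £195.2801
Total = £4,288.7514

£4,288.75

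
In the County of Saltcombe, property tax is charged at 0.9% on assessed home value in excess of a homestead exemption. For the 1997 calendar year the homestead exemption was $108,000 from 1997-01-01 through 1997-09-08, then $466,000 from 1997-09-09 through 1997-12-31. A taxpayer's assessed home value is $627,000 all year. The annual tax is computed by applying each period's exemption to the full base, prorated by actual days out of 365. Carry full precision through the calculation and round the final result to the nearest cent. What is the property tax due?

1997-01-01 to 1997-09-08: 251 days, exemption $108,000 → ($627,000 − $108,000) × 0.9% × 251/365 = $3,212.1123
1997-09-09 to 1997-12-31: 114 days, exemption $466,000 → ($627,000 − $466,000) × 0.9% × 114/365 = $452.5644
Total = $3,664.6767

$3,664.68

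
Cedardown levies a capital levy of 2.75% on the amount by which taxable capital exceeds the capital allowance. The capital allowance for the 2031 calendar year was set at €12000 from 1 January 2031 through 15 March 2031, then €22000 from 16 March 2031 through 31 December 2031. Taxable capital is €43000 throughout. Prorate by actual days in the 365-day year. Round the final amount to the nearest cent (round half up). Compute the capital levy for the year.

1 January – 15 March 2031: 74 days, exemption €12000 → (€43000 − €12000) × 2.75% × 74/365 = €172.8356
16 March – 31 December 2031: 291 days, exemption €22000 → (€43000 − €22000) × 2.75% × 291/365 = €460.4178
Total = €633.2534

€633.25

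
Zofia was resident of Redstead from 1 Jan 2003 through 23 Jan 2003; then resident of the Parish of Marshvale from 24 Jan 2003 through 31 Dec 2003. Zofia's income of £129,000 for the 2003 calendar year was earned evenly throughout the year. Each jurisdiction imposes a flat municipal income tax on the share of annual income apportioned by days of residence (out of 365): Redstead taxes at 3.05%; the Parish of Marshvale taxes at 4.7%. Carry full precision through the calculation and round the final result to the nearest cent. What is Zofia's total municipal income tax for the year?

£5,928.88

Redstead, 1 Jan – 23 Jan 2003: 23 days → £129,000 × 3.05% × 23/365 = £247.9274
The Parish of Marshvale, 24 Jan – 31 Dec 2003: 342 days → £129,000 × 4.7% × 342/365 = £5,680.9479
Total = £5,928.8753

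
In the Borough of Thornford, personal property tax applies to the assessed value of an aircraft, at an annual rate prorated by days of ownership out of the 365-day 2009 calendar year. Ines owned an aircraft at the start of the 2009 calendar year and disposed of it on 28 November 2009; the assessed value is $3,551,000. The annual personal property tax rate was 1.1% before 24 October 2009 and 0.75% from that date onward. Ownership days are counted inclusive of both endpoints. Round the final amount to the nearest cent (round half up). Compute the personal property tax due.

$34,303.63

1 January – 23 October 2009: 296 days at 1.1% → $3,551,000 × 1.1% × 296/365 = $31,676.8658
24 October – 28 November 2009: 36 days at 0.75% → $3,551,000 × 0.75% × 36/365 = $2,626.7671
Total = $34,303.6329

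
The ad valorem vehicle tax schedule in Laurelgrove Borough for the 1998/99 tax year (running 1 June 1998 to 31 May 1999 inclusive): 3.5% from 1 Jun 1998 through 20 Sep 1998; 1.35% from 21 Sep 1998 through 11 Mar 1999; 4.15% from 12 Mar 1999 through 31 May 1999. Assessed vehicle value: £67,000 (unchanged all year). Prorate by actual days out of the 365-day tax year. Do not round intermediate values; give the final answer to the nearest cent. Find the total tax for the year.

£1,762.83

1 Jun – 20 Sep 1998: 112 days at 3.5% → £67,000 × 3.5% × 112/365 = £719.5616
21 Sep 1998 – 11 Mar 1999: 172 days at 1.35% → £67,000 × 1.35% × 172/365 = £426.2301
12 Mar – 31 May 1999: 81 days at 4.15% → £67,000 × 4.15% × 81/365 = £617.0425
Total = £1,762.8342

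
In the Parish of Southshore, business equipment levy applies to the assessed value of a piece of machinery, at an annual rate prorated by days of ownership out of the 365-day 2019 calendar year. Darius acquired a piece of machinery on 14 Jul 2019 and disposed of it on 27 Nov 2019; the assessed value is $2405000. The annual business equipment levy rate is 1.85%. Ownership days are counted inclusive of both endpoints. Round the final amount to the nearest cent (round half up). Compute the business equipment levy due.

Days held (14 Jul – 27 Nov 2019): 137 out of 365
Tax = $2405000 × 1.85% × 137/365 = $16699.9247

$16699.92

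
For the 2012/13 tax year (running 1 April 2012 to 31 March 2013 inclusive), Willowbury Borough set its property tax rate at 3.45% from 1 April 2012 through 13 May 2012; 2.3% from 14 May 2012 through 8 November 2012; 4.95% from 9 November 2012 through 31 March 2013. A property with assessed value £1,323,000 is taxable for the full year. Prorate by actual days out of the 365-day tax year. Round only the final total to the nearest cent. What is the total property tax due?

£45,957.03

1 April – 13 May 2012: 43 days at 3.45% → £1,323,000 × 3.45% × 43/365 = £5,377.1795
14 May – 8 November 2012: 179 days at 2.3% → £1,323,000 × 2.3% × 179/365 = £14,922.7151
9 November 2012 – 31 March 2013: 143 days at 4.95% → £1,323,000 × 4.95% × 143/365 = £25,657.1384
Total = £45,957.0329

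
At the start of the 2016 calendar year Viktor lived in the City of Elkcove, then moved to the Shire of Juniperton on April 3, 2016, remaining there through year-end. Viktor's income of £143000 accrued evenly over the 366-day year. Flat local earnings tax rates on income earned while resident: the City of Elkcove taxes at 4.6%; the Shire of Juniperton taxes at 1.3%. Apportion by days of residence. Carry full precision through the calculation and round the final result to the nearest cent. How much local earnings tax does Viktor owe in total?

£3058.09

The City of Elkcove, January 1 – April 2, 2016: 93 days → £143000 × 4.6% × 93/366 = £1671.4590
The Shire of Juniperton, April 3 – December 31, 2016: 273 days → £143000 × 1.3% × 273/366 = £1386.6311
Total = £3058.0902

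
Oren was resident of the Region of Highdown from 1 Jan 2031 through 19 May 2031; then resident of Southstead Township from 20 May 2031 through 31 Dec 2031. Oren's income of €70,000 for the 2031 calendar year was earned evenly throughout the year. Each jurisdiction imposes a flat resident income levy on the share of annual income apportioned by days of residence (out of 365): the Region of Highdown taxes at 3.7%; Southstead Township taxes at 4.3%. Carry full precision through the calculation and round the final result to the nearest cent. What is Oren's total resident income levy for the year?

The Region of Highdown, 1 Jan – 19 May 2031: 139 days → €70,000 × 3.7% × 139/365 = €986.3288
Southstead Township, 20 May – 31 Dec 2031: 226 days → €70,000 × 4.3% × 226/365 = €1,863.7260
Total = €2,850.0548

€2,850.05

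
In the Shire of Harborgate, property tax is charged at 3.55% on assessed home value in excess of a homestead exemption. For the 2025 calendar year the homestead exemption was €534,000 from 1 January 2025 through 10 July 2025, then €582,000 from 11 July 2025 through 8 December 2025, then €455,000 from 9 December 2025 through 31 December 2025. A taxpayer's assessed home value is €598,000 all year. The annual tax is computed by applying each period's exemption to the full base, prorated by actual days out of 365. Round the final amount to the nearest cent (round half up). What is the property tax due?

1 January – 10 July 2025: 191 days, exemption €534,000 → (€598,000 − €534,000) × 3.55% × 191/365 = €1,188.9096
11 July – 8 December 2025: 151 days, exemption €582,000 → (€598,000 − €582,000) × 3.55% × 151/365 = €234.9808
9 December – 31 December 2025: 23 days, exemption €455,000 → (€598,000 − €455,000) × 3.55% × 23/365 = €319.8890
Total = €1,743.7795

€1,743.78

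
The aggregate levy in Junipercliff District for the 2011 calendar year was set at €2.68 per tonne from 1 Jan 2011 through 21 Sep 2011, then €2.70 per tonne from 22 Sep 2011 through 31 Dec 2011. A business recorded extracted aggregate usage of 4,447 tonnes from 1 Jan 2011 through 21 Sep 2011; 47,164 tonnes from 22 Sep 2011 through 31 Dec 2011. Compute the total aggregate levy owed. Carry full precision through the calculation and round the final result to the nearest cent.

1 Jan – 21 Sep 2011: 4,447 tonnes at €2.68/tonne → €11,917.96
22 Sep – 31 Dec 2011: 47,164 tonnes at €2.70/tonne → €127,342.80

€139,260.76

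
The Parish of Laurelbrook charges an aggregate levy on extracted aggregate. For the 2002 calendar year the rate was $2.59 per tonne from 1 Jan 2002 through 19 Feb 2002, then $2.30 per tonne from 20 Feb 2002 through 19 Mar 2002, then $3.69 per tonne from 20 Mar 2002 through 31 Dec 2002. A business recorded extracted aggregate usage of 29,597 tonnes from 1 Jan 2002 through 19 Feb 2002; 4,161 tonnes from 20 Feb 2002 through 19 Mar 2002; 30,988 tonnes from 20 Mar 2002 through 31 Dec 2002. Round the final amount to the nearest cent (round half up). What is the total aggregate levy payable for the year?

$200,572.25

1 Jan – 19 Feb 2002: 29,597 tonnes at $2.59/tonne → $76,656.23
20 Feb – 19 Mar 2002: 4,161 tonnes at $2.30/tonne → $9,570.30
20 Mar – 31 Dec 2002: 30,988 tonnes at $3.69/tonne → $114,345.72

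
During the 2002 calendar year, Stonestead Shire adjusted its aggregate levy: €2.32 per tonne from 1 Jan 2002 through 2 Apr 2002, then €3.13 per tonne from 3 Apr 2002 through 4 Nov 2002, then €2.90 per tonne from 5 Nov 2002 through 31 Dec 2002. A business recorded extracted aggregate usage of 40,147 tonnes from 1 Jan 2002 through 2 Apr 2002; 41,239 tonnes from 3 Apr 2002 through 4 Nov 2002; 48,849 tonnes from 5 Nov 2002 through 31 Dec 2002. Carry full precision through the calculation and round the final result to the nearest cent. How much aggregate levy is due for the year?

€363,881.21

1 Jan – 2 Apr 2002: 40,147 tonnes at €2.32/tonne → €93,141.04
3 Apr – 4 Nov 2002: 41,239 tonnes at €3.13/tonne → €129,078.07
5 Nov – 31 Dec 2002: 48,849 tonnes at €2.90/tonne → €141,662.10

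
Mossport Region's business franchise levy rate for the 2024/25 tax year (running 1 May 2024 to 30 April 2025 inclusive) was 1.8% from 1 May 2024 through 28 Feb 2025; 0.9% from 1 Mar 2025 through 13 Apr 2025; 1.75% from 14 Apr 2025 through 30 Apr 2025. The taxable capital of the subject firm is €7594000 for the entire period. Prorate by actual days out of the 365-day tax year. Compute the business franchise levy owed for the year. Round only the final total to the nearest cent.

€128276.18

1 May 2024 – 28 Feb 2025: 304 days at 1.8% → €7594000 × 1.8% × 304/365 = €113847.5836
1 Mar – 13 Apr 2025: 44 days at 0.9% → €7594000 × 0.9% × 44/365 = €8238.9699
14 Apr – 30 Apr 2025: 17 days at 1.75% → €7594000 × 1.75% × 17/365 = €6189.6301
Total = €128276.1836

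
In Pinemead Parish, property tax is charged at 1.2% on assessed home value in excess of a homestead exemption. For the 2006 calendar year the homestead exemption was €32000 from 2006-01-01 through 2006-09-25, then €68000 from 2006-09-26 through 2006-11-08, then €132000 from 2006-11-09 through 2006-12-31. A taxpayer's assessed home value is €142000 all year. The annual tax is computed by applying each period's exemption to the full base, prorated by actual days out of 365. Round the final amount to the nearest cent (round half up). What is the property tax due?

€1093.68

2006-01-01 to 2006-09-25: 268 days, exemption €32000 → (€142000 − €32000) × 1.2% × 268/365 = €969.2055
2006-09-26 to 2006-11-08: 44 days, exemption €68000 → (€142000 − €68000) × 1.2% × 44/365 = €107.0466
2006-11-09 to 2006-12-31: 53 days, exemption €132000 → (€142000 − €132000) × 1.2% × 53/365 = €17.4247
Total = €1093.6767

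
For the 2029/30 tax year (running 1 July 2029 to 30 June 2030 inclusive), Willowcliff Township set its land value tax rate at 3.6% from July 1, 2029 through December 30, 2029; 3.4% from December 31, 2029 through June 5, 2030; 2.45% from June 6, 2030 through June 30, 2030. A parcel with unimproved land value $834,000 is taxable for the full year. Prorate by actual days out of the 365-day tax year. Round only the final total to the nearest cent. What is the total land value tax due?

July 1 – December 30, 2029: 183 days at 3.6% → $834,000 × 3.6% × 183/365 = $15,053.1288
December 31, 2029 – June 5, 2030: 157 days at 3.4% → $834,000 × 3.4% × 157/365 = $12,196.9644
June 6 – June 30, 2030: 25 days at 2.45% → $834,000 × 2.45% × 25/365 = $1,399.5205
Total = $28,649.6137

$28,649.61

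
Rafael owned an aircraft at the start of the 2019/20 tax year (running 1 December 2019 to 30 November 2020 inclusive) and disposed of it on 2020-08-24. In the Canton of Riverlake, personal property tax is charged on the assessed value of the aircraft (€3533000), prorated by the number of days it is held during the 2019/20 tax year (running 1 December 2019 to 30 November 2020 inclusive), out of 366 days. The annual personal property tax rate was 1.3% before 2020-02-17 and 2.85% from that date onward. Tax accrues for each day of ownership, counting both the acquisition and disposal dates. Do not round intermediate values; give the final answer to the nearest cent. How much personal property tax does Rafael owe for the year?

€62059.17

2019-12-01 to 2020-02-16: 78 days at 1.3% → €3533000 × 1.3% × 78/366 = €9788.1475
2020-02-17 to 2020-08-24: 190 days at 2.85% → €3533000 × 2.85% × 190/366 = €52271.0246
Total = €62059.1721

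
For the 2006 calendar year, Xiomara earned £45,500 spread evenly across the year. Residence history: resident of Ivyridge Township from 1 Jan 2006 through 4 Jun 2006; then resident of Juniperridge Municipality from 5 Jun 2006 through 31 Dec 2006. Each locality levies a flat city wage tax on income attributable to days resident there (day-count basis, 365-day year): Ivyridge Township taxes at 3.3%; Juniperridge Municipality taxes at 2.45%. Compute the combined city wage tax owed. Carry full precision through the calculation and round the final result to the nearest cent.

Ivyridge Township, 1 Jan – 4 Jun 2006: 155 days → £45,500 × 3.3% × 155/365 = £637.6233
Juniperridge Municipality, 5 Jun – 31 Dec 2006: 210 days → £45,500 × 2.45% × 210/365 = £641.3630
Total = £1,278.9863

£1,278.99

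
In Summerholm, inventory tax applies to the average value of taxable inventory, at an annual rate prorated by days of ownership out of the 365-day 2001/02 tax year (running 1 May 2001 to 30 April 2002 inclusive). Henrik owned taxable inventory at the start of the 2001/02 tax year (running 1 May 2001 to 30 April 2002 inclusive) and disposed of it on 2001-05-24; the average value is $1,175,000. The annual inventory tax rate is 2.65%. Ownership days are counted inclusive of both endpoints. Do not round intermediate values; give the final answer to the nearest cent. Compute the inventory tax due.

$2,047.40

Days held (2001-05-01 to 2001-05-24): 24 out of 365
Tax = $1,175,000 × 2.65% × 24/365 = $2,047.3973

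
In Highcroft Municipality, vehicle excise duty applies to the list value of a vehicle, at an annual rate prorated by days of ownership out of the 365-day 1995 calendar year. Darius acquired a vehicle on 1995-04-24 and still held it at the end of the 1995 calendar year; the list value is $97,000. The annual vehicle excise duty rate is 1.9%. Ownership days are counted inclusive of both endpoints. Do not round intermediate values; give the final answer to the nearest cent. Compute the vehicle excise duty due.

$1,272.43

Days held (1995-04-24 to 1995-12-31): 252 out of 365
Tax = $97,000 × 1.9% × 252/365 = $1,272.4274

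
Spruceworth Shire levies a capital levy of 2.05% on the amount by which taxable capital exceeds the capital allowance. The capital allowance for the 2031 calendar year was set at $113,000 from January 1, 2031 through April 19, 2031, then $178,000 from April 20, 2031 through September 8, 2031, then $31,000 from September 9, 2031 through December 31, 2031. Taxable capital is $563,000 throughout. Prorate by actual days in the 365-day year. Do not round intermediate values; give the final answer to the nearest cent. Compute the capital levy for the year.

January 1 – April 19, 2031: 109 days, exemption $113,000 → ($563,000 − $113,000) × 2.05% × 109/365 = $2,754.8630
April 20 – September 8, 2031: 142 days, exemption $178,000 → ($563,000 − $178,000) × 2.05% × 142/365 = $3,070.5068
September 9 – December 31, 2031: 114 days, exemption $31,000 → ($563,000 − $31,000) × 2.05% × 114/365 = $3,406.2575
Total = $9,231.6274

$9,231.63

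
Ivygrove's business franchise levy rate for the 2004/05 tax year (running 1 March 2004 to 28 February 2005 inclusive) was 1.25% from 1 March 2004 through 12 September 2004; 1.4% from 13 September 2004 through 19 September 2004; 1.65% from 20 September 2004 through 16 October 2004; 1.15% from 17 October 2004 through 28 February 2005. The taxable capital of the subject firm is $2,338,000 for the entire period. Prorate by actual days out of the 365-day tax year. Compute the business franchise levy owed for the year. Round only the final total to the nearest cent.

1 March – 12 September 2004: 196 days at 1.25% → $2,338,000 × 1.25% × 196/365 = $15,693.4247
13 September – 19 September 2004: 7 days at 1.4% → $2,338,000 × 1.4% × 7/365 = $627.7370
20 September – 16 October 2004: 27 days at 1.65% → $2,338,000 × 1.65% × 27/365 = $2,853.6411
17 October 2004 – 28 February 2005: 135 days at 1.15% → $2,338,000 × 1.15% × 135/365 = $9,944.5068
Total = $29,119.3096

$29,119.31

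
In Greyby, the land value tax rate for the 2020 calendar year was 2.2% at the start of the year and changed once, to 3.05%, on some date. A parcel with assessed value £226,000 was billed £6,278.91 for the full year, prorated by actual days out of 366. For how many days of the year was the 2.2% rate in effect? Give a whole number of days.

Let d = days at the first rate; then 366 − d days at the second rate.
£226,000 × [2.2%·d + 3.05%·(366−d)] / 366 = £6,278.91
Solving gives d = 117, so the new rate took effect on 27 April 2020.

117 days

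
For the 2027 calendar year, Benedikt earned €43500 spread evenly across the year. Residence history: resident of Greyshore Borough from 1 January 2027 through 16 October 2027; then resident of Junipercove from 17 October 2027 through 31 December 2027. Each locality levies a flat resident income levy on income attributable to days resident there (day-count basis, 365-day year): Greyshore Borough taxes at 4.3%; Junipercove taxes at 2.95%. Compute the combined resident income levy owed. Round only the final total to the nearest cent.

Greyshore Borough, 1 January – 16 October 2027: 289 days → €43500 × 4.3% × 289/365 = €1481.0260
Junipercove, 17 October – 31 December 2027: 76 days → €43500 × 2.95% × 76/365 = €267.1973
Total = €1748.2233

€1748.22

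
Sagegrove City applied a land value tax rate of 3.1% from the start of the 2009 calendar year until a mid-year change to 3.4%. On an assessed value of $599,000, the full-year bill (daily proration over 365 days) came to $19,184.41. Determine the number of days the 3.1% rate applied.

240 days

Let d = days at the first rate; then 365 − d days at the second rate.
$599,000 × [3.1%·d + 3.4%·(365−d)] / 365 = $19,184.41
Solving gives d = 240, so the new rate took effect on 29 August 2009.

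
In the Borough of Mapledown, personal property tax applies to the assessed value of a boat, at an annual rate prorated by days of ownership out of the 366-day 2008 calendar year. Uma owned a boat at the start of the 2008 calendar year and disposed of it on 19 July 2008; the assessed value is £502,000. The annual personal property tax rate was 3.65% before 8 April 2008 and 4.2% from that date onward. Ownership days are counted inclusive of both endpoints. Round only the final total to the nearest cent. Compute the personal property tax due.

1 January – 7 April 2008: 98 days at 3.65% → £502,000 × 3.65% × 98/366 = £4,906.1585
8 April – 19 July 2008: 103 days at 4.2% → £502,000 × 4.2% × 103/366 = £5,933.4754
Total = £10,839.6339

£10,839.63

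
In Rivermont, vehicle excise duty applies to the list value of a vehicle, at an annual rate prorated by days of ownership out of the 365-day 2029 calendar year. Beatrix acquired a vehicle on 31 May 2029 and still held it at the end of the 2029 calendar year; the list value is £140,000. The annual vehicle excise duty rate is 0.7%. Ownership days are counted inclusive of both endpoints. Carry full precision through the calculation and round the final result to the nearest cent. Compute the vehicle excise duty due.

£577.26

Days held (31 May – 31 December 2029): 215 out of 365
Tax = £140,000 × 0.7% × 215/365 = £577.2603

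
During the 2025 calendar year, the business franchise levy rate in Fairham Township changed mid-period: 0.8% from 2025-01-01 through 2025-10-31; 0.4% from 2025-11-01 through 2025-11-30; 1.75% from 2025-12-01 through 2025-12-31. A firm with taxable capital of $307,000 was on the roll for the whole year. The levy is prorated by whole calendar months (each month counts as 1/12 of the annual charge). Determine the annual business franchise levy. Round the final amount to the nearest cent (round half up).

$2,596.71

2025-01-01 to 2025-10-31: 10 months at 0.8% → $307,000 × 0.8% × 10/12 = $2,046.6667
2025-11-01 to 2025-11-30: 1 month at 0.4% → $307,000 × 0.4% × 1/12 = $102.3333
2025-12-01 to 2025-12-31: 1 month at 1.75% → $307,000 × 1.75% × 1/12 = $447.7083
Total = $2,596.7083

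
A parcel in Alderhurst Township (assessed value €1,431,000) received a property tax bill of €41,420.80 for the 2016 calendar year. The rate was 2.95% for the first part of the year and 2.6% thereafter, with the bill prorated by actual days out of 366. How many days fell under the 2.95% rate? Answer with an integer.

308 days

Let d = days at the first rate; then 366 − d days at the second rate.
€1,431,000 × [2.95%·d + 2.6%·(366−d)] / 366 = €41,420.80
Solving gives d = 308, so the new rate took effect on 4 Nov 2016.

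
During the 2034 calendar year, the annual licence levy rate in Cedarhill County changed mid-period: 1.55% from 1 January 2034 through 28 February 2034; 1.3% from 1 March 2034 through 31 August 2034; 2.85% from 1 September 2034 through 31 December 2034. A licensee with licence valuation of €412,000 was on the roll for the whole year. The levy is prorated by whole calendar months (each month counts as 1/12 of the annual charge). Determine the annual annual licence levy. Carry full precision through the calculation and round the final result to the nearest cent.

€7,656.33

1 January – 28 February 2034: 2 months at 1.55% → €412,000 × 1.55% × 2/12 = €1,064.3333
1 March – 31 August 2034: 6 months at 1.3% → €412,000 × 1.3% × 6/12 = €2,678.0000
1 September – 31 December 2034: 4 months at 2.85% → €412,000 × 2.85% × 4/12 = €3,914.0000
Total = €7,656.3333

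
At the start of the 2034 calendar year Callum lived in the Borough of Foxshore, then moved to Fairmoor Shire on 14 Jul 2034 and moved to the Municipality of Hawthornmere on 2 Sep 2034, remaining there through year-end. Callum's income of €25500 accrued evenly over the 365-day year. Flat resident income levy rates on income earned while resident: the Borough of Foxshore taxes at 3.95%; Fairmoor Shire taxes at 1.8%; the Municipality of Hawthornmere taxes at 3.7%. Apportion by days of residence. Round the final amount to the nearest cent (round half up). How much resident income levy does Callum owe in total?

€911.01

The Borough of Foxshore, 1 Jan – 13 Jul 2034: 194 days → €25500 × 3.95% × 194/365 = €535.3603
Fairmoor Shire, 14 Jul – 1 Sep 2034: 50 days → €25500 × 1.8% × 50/365 = €62.8767
The Municipality of Hawthornmere, 2 Sep – 31 Dec 2034: 121 days → €25500 × 3.7% × 121/365 = €312.7767
Total = €911.0137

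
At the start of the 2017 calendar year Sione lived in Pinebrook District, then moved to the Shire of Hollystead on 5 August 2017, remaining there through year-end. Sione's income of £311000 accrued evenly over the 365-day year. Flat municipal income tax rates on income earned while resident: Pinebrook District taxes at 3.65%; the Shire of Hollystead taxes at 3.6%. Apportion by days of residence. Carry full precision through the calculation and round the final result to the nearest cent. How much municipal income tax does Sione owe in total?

Pinebrook District, 1 January – 4 August 2017: 216 days → £311000 × 3.65% × 216/365 = £6717.6000
The Shire of Hollystead, 5 August – 31 December 2017: 149 days → £311000 × 3.6% × 149/365 = £4570.4219
Total = £11288.0219

£11288.02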